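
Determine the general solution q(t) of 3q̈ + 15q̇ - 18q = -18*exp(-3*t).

q = exp(-3*t)/2 + C1*exp(-6*t) + C2*exp(t)

Divide through by 3: q'' + 5q' - 6q = -6*exp(-3*t).
Characteristic equation r² + 5r - 6 = 0 factors as (r + 6)(r - 1) = 0, so r = -6, 1.
Hence q_h = C1*exp(-6*t) + C2*exp(t).
Try q_p = A*exp(-3*t). Substituting into the equation and dividing by exp(-3*t) gives A = 1/2, so q_p = exp(-3*t)/2.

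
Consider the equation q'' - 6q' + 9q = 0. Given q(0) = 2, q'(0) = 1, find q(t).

q = 2*exp(3*t) - 5*t*exp(3*t)

Characteristic equation r² - 6r + 9 = 0 has discriminant (-6)² - 4·(9) = 0, so r = 3 is a repeated root.
Hence q_h = (C1 + C2*t)*exp(3*t).
Apply the initial conditions: q(0) = C1 = 2 and q'(0) = C2 + 3*C1 = 1. Solving gives C1 = 2, C2 = -5.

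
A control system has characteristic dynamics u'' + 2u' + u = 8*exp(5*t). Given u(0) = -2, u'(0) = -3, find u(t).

Characteristic equation r² + 2r + 1 = 0 has discriminant (2)² - 4·(1) = 0, so r = -1 is a repeated root.
Hence u_h = (C1 + C2*t)*exp(-t).
Try u_p = A*exp(5*t). Substituting into the equation and dividing by exp(5*t) gives A = 2/9, so u_p = 2*exp(5*t)/9.
General solution: u = 2*exp(5*t)/9 + C1*exp(-t) + C2*t*exp(-t).
Apply the initial conditions: u(0) = 2/9 + C1 = -2 and u'(0) = 10/9 + C2 - C1 = -3. Solving gives C1 = -20/9, C2 = -19/3.

u = -20*exp(-t)/9 + 2*exp(5*t)/9 - 19*t*exp(-t)/3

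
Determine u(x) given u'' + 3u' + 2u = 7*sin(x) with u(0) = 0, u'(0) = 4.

Characteristic equation r² + 3r + 2 = 0 factors as (r + 1)(r + 2) = 0, so r = -1, -2.
Hence u_h = C1*exp(-x) + C2*exp(-2*x).
Try u_p = A*cos(x) + B*sin(x). Substituting and equating the coefficients of cos(x) and sin(x) gives A = -21/10, B = 7/10, so u_p = -21*cos(x)/10 + 7*sin(x)/10.
General solution: u = -21*cos(x)/10 + 7*sin(x)/10 + C1*exp(-x) + C2*exp(-2*x).
Apply the initial conditions: u(0) = -21/10 + C1 + C2 = 0 and u'(0) = 7/10 - C1 - 2*C2 = 4. Solving gives C1 = 15/2, C2 = -27/5.

u = -27*exp(-2*x)/5 - 21*cos(x)/10 + 7*sin(x)/10 + 15*exp(-x)/2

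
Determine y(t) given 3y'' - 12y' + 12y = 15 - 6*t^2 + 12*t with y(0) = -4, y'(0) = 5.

y = 3/2 - 11*exp(2*t)/2 - t**2/2 + 16*t*exp(2*t)

Divide through by 3: y'' - 4y' + 4y = 5 - 2*t^2 + 4*t.
Characteristic equation r² - 4r + 4 = 0 has discriminant (-4)² - 4·(4) = 0, so r = 2 is a repeated root.
Hence y_h = (C1 + C2*t)*exp(2*t).
For the particular solution try y_p = A0 + A1*t + A2*t^2. Substituting and matching coefficients of each power of t gives A0 = 3/2, A1 = 0, A2 = -1/2, so y_p = 3/2 - t^2/2.
General solution: y = 3/2 - t^2/2 + C1*exp(2*t) + C2*t*exp(2*t).
Apply the initial conditions: y(0) = 3/2 + C1 = -4 and y'(0) = C2 + 2*C1 = 5. Solving gives C1 = -11/2, C2 = 16.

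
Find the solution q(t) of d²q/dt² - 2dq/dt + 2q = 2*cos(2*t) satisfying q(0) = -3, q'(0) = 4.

Characteristic equation r² - 2r + 2 = 0 has discriminant (-2)² - 4·(2) = -4 < 0, so r = 1 ± i.
Hence q_h = C1*cos(t)*exp(t) + C2*exp(t)*sin(t).
Try q_p = A*cos(2*t) + B*sin(2*t). Substituting and equating the coefficients of cos(2t) and sin(2t) gives A = -1/5, B = -2/5, so q_p = -2*sin(2*t)/5 - cos(2*t)/5.
General solution: q = -2*sin(2*t)/5 - cos(2*t)/5 + C1*cos(t)*exp(t) + C2*exp(t)*sin(t).
Apply the initial conditions: q(0) = -1/5 + C1 = -3 and q'(0) = -4/5 + C1 + C2 = 4. Solving gives C1 = -14/5, C2 = 38/5.

q = -2*sin(2*t)/5 - cos(2*t)/5 - 14*cos(t)*exp(t)/5 + 38*exp(t)*sin(t)/5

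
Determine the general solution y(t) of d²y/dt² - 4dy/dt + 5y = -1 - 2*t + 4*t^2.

Characteristic equation r² - 4r + 5 = 0 has discriminant (-4)² - 4·(5) = -4 < 0, so r = 2 ± i.
Hence y_h = C1*cos(t)*exp(2*t) + C2*exp(2*t)*sin(t).
For the particular solution try y_p = A0 + A1*t + A2*t^2. Substituting and matching coefficients of each power of t gives A0 = 23/125, A1 = 22/25, A2 = 4/5, so y_p = 23/125 + 4*t^2/5 + 22*t/25.

y = 23/125 + 4*t**2/5 + 22*t/25 + C1*cos(t)*exp(2*t) + C2*exp(2*t)*sin(t)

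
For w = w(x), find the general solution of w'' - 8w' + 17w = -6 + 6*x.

w = -54/289 + 6*x/17 + C1*cos(x)*exp(4*x) + C2*exp(4*x)*sin(x)

Characteristic equation r² - 8r + 17 = 0 has discriminant (-8)² - 4·(17) = -4 < 0, so r = 4 ± i.
Hence w_h = C1*cos(x)*exp(4*x) + C2*exp(4*x)*sin(x).
For the particular solution try w_p = A0 + A1*x. Substituting and matching coefficients of each power of x gives A0 = -54/289, A1 = 6/17, so w_p = -54/289 + 6*x/17.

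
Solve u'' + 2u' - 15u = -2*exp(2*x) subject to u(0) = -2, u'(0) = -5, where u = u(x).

Characteristic equation r² + 2r - 15 = 0 factors as (r - 3)(r + 5) = 0, so r = 3, -5.
Hence u_h = C1*exp(3*x) + C2*exp(-5*x).
Try u_p = A*exp(2*x). Substituting into the equation and dividing by exp(2*x) gives A = 2/7, so u_p = 2*exp(2*x)/7.
General solution: u = 2*exp(2*x)/7 + C1*exp(3*x) + C2*exp(-5*x).
Apply the initial conditions: u(0) = 2/7 + C1 + C2 = -2 and u'(0) = 4/7 - 5*C2 + 3*C1 = -5. Solving gives C1 = -17/8, C2 = -9/56.

u = -17*exp(3*x)/8 - 9*exp(-5*x)/56 + 2*exp(2*x)/7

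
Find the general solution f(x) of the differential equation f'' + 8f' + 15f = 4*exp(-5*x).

Characteristic equation r² + 8r + 15 = 0 factors as (r + 5)(r + 3) = 0, so r = -5, -3.
Hence f_h = C1*exp(-5*x) + C2*exp(-3*x).
Since exp(-5*x) solves the homogeneous equation (r = -5 is a root of multiplicity 1), multiply the trial by x. Try f_p = A*x*exp(-5*x). Substituting into the equation and dividing by exp(-5*x) gives A = -2, so f_p = -2*x*exp(-5*x).

f = C1*exp(-5*x) + C2*exp(-3*x) - 2*x*exp(-5*x)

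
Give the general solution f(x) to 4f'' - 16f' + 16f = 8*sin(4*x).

Divide through by 4: f'' - 4f' + 4f = 2*sin(4*x).
Characteristic equation r² - 4r + 4 = 0 has discriminant (-4)² - 4·(4) = 0, so r = 2 is a repeated root.
Hence f_h = (C1 + C2*x)*exp(2*x).
Try f_p = A*cos(4*x) + B*sin(4*x). Substituting and equating the coefficients of cos(4x) and sin(4x) gives A = 2/25, B = -3/50, so f_p = -3*sin(4*x)/50 + 2*cos(4*x)/25.

f = -3*sin(4*x)/50 + 2*cos(4*x)/25 + C1*exp(2*x) + C2*x*exp(2*x)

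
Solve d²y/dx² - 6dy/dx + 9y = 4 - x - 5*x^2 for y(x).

y = -23*x/27 - 5*x**2/9 + C1*exp(3*x) + C2*x*exp(3*x)

Characteristic equation r² - 6r + 9 = 0 has discriminant (-6)² - 4·(9) = 0, so r = 3 is a repeated root.
Hence y_h = (C1 + C2*x)*exp(3*x).
For the particular solution try y_p = A0 + A1*x + A2*x^2. Substituting and matching coefficients of each power of x gives A0 = 0, A1 = -23/27, A2 = -5/9, so y_p = -23*x/27 - 5*x^2/9.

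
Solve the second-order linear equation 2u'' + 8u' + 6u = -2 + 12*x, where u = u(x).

u = -3 + 2*x + C1*exp(-x) + C2*exp(-3*x)

Divide through by 2: u'' + 4u' + 3u = -1 + 6*x.
Characteristic equation r² + 4r + 3 = 0 factors as (r + 1)(r + 3) = 0, so r = -1, -3.
Hence u_h = C1*exp(-x) + C2*exp(-3*x).
For the particular solution try u_p = A0 + A1*x. Substituting and matching coefficients of each power of x gives A0 = -3, A1 = 2, so u_p = -3 + 2*x.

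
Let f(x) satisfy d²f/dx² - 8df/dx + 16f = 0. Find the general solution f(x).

Characteristic equation r² - 8r + 16 = 0 has discriminant (-8)² - 4·(16) = 0, so r = 4 is a repeated root.
Hence f_h = (C1 + C2*x)*exp(4*x).

f = C1*exp(4*x) + C2*x*exp(4*x)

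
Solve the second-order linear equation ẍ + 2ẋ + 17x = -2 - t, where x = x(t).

Characteristic equation r² + 2r + 17 = 0 has discriminant (2)² - 4·(17) = -64 < 0, so r = -1 ± 4i.
Hence x_h = C1*cos(4*t)*exp(-t) + C2*exp(-t)*sin(4*t).
For the particular solution try x_p = A0 + A1*t. Substituting and matching coefficients of each power of t gives A0 = -32/289, A1 = -1/17, so x_p = -32/289 - t/17.

x = -32/289 - t/17 + C1*cos(4*t)*exp(-t) + C2*exp(-t)*sin(4*t)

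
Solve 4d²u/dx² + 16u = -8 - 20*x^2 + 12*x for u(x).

Divide through by 4: u'' + 4u = -2 - 5*x^2 + 3*x.
Characteristic equation r² + 4 = 0 has discriminant (0)² - 4·(4) = -16 < 0, so r = ± 2i.
Hence u_h = C1*cos(2*x) + C2*sin(2*x).
For the particular solution try u_p = A0 + A1*x + A2*x^2. Substituting and matching coefficients of each power of x gives A0 = 1/8, A1 = 3/4, A2 = -5/4, so u_p = 1/8 - 5*x^2/4 + 3*x/4.

u = 1/8 - 5*x**2/4 + 3*x/4 + C1*cos(2*x) + C2*sin(2*x)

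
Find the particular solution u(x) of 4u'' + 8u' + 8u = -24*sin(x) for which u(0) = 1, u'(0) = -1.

u = -6*sin(x)/5 + 12*cos(x)/5 - 7*cos(x)*exp(-x)/5 - 6*exp(-x)*sin(x)/5

Divide through by 4: u'' + 2u' + 2u = -6*sin(x).
Characteristic equation r² + 2r + 2 = 0 has discriminant (2)² - 4·(2) = -4 < 0, so r = -1 ± i.
Hence u_h = C1*cos(x)*exp(-x) + C2*exp(-x)*sin(x).
Try u_p = A*cos(x) + B*sin(x). Substituting and equating the coefficients of cos(x) and sin(x) gives A = 12/5, B = -6/5, so u_p = -6*sin(x)/5 + 12*cos(x)/5.
General solution: u = -6*sin(x)/5 + 12*cos(x)/5 + C1*cos(x)*exp(-x) + C2*exp(-x)*sin(x).
Apply the initial conditions: u(0) = 12/5 + C1 = 1 and u'(0) = -6/5 + C2 - C1 = -1. Solving gives C1 = -7/5, C2 = -6/5.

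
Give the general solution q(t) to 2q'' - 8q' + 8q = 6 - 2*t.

q = 1/2 - t/4 + C1*exp(2*t) + C2*t*exp(2*t)

Divide through by 2: q'' - 4q' + 4q = 3 - t.
Characteristic equation r² - 4r + 4 = 0 has discriminant (-4)² - 4·(4) = 0, so r = 2 is a repeated root.
Hence q_h = (C1 + C2*t)*exp(2*t).
For the particular solution try q_p = A0 + A1*t. Substituting and matching coefficients of each power of t gives A0 = 1/2, A1 = -1/4, so q_p = 1/2 - t/4.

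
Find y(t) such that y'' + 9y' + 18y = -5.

Characteristic equation r² + 9r + 18 = 0 factors as (r + 3)(r + 6) = 0, so r = -3, -6.
Hence y_h = C1*exp(-3*t) + C2*exp(-6*t).
For the particular solution try y_p = A0. Substituting and matching coefficients of each power of t gives A0 = -5/18, so y_p = -5/18.

y = -5/18 + C1*exp(-3*t) + C2*exp(-6*t)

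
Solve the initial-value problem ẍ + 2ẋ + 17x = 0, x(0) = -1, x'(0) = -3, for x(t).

Characteristic equation r² + 2r + 17 = 0 has discriminant (2)² - 4·(17) = -64 < 0, so r = -1 ± 4i.
Hence x_h = C1*cos(4*t)*exp(-t) + C2*exp(-t)*sin(4*t).
Apply the initial conditions: x(0) = C1 = -1 and x'(0) = -C1 + 4*C2 = -3. Solving gives C1 = -1, C2 = -1.

x = -cos(4*t)*exp(-t) - exp(-t)*sin(4*t)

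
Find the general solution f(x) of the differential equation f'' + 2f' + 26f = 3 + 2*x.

f = 37/338 + x/13 + C1*cos(5*x)*exp(-x) + C2*exp(-x)*sin(5*x)

Characteristic equation r² + 2r + 26 = 0 has discriminant (2)² - 4·(26) = -100 < 0, so r = -1 ± 5i.
Hence f_h = C1*cos(5*x)*exp(-x) + C2*exp(-x)*sin(5*x).
For the particular solution try f_p = A0 + A1*x. Substituting and matching coefficients of each power of x gives A0 = 37/338, A1 = 1/13, so f_p = 37/338 + x/13.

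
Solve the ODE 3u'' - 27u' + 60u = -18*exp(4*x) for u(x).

u = C1*exp(5*x) + C2*exp(4*x) + 6*x*exp(4*x)

Divide through by 3: u'' - 9u' + 20u = -6*exp(4*x).
Characteristic equation r² - 9r + 20 = 0 factors as (r - 5)(r - 4) = 0, so r = 5, 4.
Hence u_h = C1*exp(5*x) + C2*exp(4*x).
Since exp(4*x) solves the homogeneous equation (r = 4 is a root of multiplicity 1), multiply the trial by x. Try u_p = A*x*exp(4*x). Substituting into the equation and dividing by exp(4*x) gives A = 6, so u_p = 6*x*exp(4*x).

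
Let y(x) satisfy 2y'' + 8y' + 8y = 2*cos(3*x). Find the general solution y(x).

y = -5*cos(3*x)/169 + 12*sin(3*x)/169 + C1*exp(-2*x) + C2*x*exp(-2*x)

Divide through by 2: y'' + 4y' + 4y = cos(3*x).
Characteristic equation r² + 4r + 4 = 0 has discriminant (4)² - 4·(4) = 0, so r = -2 is a repeated root.
Hence y_h = (C1 + C2*x)*exp(-2*x).
Try y_p = A*cos(3*x) + B*sin(3*x). Substituting and equating the coefficients of cos(3x) and sin(3x) gives A = -5/169, B = 12/169, so y_p = -5*cos(3*x)/169 + 12*sin(3*x)/169.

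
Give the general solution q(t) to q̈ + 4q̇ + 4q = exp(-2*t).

Characteristic equation r² + 4r + 4 = 0 has discriminant (4)² - 4·(4) = 0, so r = -2 is a repeated root.
Hence q_h = (C1 + C2*t)*exp(-2*t).
Since exp(-2*t) solves the homogeneous equation (r = -2 is a root of multiplicity 2), multiply the trial by t^2. Try q_p = A*t^2*exp(-2*t). Substituting into the equation and dividing by exp(-2*t) gives A = 1/2, so q_p = t^2*exp(-2*t)/2.

q = C1*exp(-2*t) + t**2*exp(-2*t)/2 + C2*t*exp(-2*t)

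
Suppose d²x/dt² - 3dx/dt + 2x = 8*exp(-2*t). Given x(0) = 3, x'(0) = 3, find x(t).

x = 2*exp(2*t) + exp(t)/3 + 2*exp(-2*t)/3

Characteristic equation r² - 3r + 2 = 0 factors as (r - 2)(r - 1) = 0, so r = 2, 1.
Hence x_h = C1*exp(2*t) + C2*exp(t).
Try x_p = A*exp(-2*t). Substituting into the equation and dividing by exp(-2*t) gives A = 2/3, so x_p = 2*exp(-2*t)/3.
General solution: x = 2*exp(-2*t)/3 + C1*exp(2*t) + C2*exp(t).
Apply the initial conditions: x(0) = 2/3 + C1 + C2 = 3 and x'(0) = -4/3 + C2 + 2*C1 = 3. Solving gives C1 = 2, C2 = 1/3.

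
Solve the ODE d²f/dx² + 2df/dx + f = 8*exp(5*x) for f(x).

f = 2*exp(5*x)/9 + C1*exp(-x) + C2*x*exp(-x)

Characteristic equation r² + 2r + 1 = 0 has discriminant (2)² - 4·(1) = 0, so r = -1 is a repeated root.
Hence f_h = (C1 + C2*x)*exp(-x).
Try f_p = A*exp(5*x). Substituting into the equation and dividing by exp(5*x) gives A = 2/9, so f_p = 2*exp(5*x)/9.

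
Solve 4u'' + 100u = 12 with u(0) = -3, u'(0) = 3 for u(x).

u = 3/25 - 78*cos(5*x)/25 + 3*sin(5*x)/5

Divide through by 4: u'' + 25u = 3.
Characteristic equation r² + 25 = 0 has discriminant (0)² - 4·(25) = -100 < 0, so r = ± 5i.
Hence u_h = C1*cos(5*x) + C2*sin(5*x).
For the particular solution try u_p = A0. Substituting and matching coefficients of each power of x gives A0 = 3/25, so u_p = 3/25.
General solution: u = 3/25 + C1*cos(5*x) + C2*sin(5*x).
Apply the initial conditions: u(0) = 3/25 + C1 = -3 and u'(0) = 5*C2 = 3. Solving gives C1 = -78/25, C2 = 3/5.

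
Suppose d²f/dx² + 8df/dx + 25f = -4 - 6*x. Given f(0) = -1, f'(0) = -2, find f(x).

f = -52/625 - 6*x/25 - 3392*exp(-4*x)*sin(3*x)/1875 - 573*cos(3*x)*exp(-4*x)/625

Characteristic equation r² + 8r + 25 = 0 has discriminant (8)² - 4·(25) = -36 < 0, so r = -4 ± 3i.
Hence f_h = C1*cos(3*x)*exp(-4*x) + C2*exp(-4*x)*sin(3*x).
For the particular solution try f_p = A0 + A1*x. Substituting and matching coefficients of each power of x gives A0 = -52/625, A1 = -6/25, so f_p = -52/625 - 6*x/25.
General solution: f = -52/625 - 6*x/25 + C1*cos(3*x)*exp(-4*x) + C2*exp(-4*x)*sin(3*x).
Apply the initial conditions: f(0) = -52/625 + C1 = -1 and f'(0) = -6/25 - 4*C1 + 3*C2 = -2. Solving gives C1 = -573/625, C2 = -3392/1875.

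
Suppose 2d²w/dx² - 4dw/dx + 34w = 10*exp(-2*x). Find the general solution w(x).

Divide through by 2: w'' - 2w' + 17w = 5*exp(-2*x).
Characteristic equation r² - 2r + 17 = 0 has discriminant (-2)² - 4·(17) = -64 < 0, so r = 1 ± 4i.
Hence w_h = C1*cos(4*x)*exp(x) + C2*exp(x)*sin(4*x).
Try w_p = A*exp(-2*x). Substituting into the equation and dividing by exp(-2*x) gives A = 1/5, so w_p = exp(-2*x)/5.

w = exp(-2*x)/5 + C1*cos(4*x)*exp(x) + C2*exp(x)*sin(4*x)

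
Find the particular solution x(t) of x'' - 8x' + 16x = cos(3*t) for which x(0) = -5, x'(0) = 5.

x = -3132*exp(4*t)/625 - 24*sin(3*t)/625 + 7*cos(3*t)/625 + 629*t*exp(4*t)/25

Characteristic equation r² - 8r + 16 = 0 has discriminant (-8)² - 4·(16) = 0, so r = 4 is a repeated root.
Hence x_h = (C1 + C2*t)*exp(4*t).
Try x_p = A*cos(3*t) + B*sin(3*t). Substituting and equating the coefficients of cos(3t) and sin(3t) gives A = 7/625, B = -24/625, so x_p = -24*sin(3*t)/625 + 7*cos(3*t)/625.
General solution: x = -24*sin(3*t)/625 + 7*cos(3*t)/625 + C1*exp(4*t) + C2*t*exp(4*t).
Apply the initial conditions: x(0) = 7/625 + C1 = -5 and x'(0) = -72/625 + C2 + 4*C1 = 5. Solving gives C1 = -3132/625, C2 = 629/25.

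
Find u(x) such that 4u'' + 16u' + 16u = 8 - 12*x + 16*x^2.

Divide through by 4: u'' + 4u' + 4u = 2 - 3*x + 4*x^2.
Characteristic equation r² + 4r + 4 = 0 has discriminant (4)² - 4·(4) = 0, so r = -2 is a repeated root.
Hence u_h = (C1 + C2*x)*exp(-2*x).
For the particular solution try u_p = A0 + A1*x + A2*x^2. Substituting and matching coefficients of each power of x gives A0 = 11/4, A1 = -11/4, A2 = 1, so u_p = 11/4 + x^2 - 11*x/4.

u = 11/4 + x**2 - 11*x/4 + C1*exp(-2*x) + C2*x*exp(-2*x)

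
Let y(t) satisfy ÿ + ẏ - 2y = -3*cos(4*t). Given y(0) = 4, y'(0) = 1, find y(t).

Characteristic equation r² + r - 2 = 0 factors as (r - 1)(r + 2) = 0, so r = 1, -2.
Hence y_h = C1*exp(t) + C2*exp(-2*t).
Try y_p = A*cos(4*t) + B*sin(4*t). Substituting and equating the coefficients of cos(4t) and sin(4t) gives A = 27/170, B = -3/85, so y_p = -3*sin(4*t)/85 + 27*cos(4*t)/170.
General solution: y = -3*sin(4*t)/85 + 27*cos(4*t)/170 + C1*exp(t) + C2*exp(-2*t).
Apply the initial conditions: y(0) = 27/170 + C1 + C2 = 4 and y'(0) = -12/85 + C1 - 2*C2 = 1. Solving gives C1 = 50/17, C2 = 9/10.

y = -3*sin(4*t)/85 + 9*exp(-2*t)/10 + 27*cos(4*t)/170 + 50*exp(t)/17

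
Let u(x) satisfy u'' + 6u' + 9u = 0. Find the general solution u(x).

Characteristic equation r² + 6r + 9 = 0 has discriminant (6)² - 4·(9) = 0, so r = -3 is a repeated root.
Hence u_h = (C1 + C2*x)*exp(-3*x).

u = C1*exp(-3*x) + C2*x*exp(-3*x)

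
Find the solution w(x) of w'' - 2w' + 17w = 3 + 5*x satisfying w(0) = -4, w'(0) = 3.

Characteristic equation r² - 2r + 17 = 0 has discriminant (-2)² - 4·(17) = -64 < 0, so r = 1 ± 4i.
Hence w_h = C1*cos(4*x)*exp(x) + C2*exp(x)*sin(4*x).
For the particular solution try w_p = A0 + A1*x. Substituting and matching coefficients of each power of x gives A0 = 61/289, A1 = 5/17, so w_p = 61/289 + 5*x/17.
General solution: w = 61/289 + 5*x/17 + C1*cos(4*x)*exp(x) + C2*exp(x)*sin(4*x).
Apply the initial conditions: w(0) = 61/289 + C1 = -4 and w'(0) = 5/17 + C1 + 4*C2 = 3. Solving gives C1 = -1217/289, C2 = 1999/1156.

w = 61/289 + 5*x/17 - 1217*cos(4*x)*exp(x)/289 + 1999*exp(x)*sin(4*x)/1156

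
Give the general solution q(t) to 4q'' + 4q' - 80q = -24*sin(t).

Divide through by 4: q'' + q' - 20q = -6*sin(t).
Characteristic equation r² + r - 20 = 0 factors as (r + 5)(r - 4) = 0, so r = -5, 4.
Hence q_h = C1*exp(-5*t) + C2*exp(4*t).
Try q_p = A*cos(t) + B*sin(t). Substituting and equating the coefficients of cos(t) and sin(t) gives A = 3/221, B = 63/221, so q_p = 3*cos(t)/221 + 63*sin(t)/221.

q = 3*cos(t)/221 + 63*sin(t)/221 + C1*exp(-5*t) + C2*exp(4*t)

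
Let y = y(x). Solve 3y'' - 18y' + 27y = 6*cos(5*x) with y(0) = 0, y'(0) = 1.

Divide through by 3: y'' - 6y' + 9y = 2*cos(5*x).
Characteristic equation r² - 6r + 9 = 0 has discriminant (-6)² - 4·(9) = 0, so r = 3 is a repeated root.
Hence y_h = (C1 + C2*x)*exp(3*x).
Try y_p = A*cos(5*x) + B*sin(5*x). Substituting and equating the coefficients of cos(5x) and sin(5x) gives A = -8/289, B = -15/289, so y_p = -15*sin(5*x)/289 - 8*cos(5*x)/289.
General solution: y = -15*sin(5*x)/289 - 8*cos(5*x)/289 + C1*exp(3*x) + C2*x*exp(3*x).
Apply the initial conditions: y(0) = -8/289 + C1 = 0 and y'(0) = -75/289 + C2 + 3*C1 = 1. Solving gives C1 = 8/289, C2 = 20/17.

y = -15*sin(5*x)/289 - 8*cos(5*x)/289 + 8*exp(3*x)/289 + 20*x*exp(3*x)/17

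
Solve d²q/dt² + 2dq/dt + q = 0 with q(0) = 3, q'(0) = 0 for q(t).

Characteristic equation r² + 2r + 1 = 0 has discriminant (2)² - 4·(1) = 0, so r = -1 is a repeated root.
Hence q_h = (C1 + C2*t)*exp(-t).
Apply the initial conditions: q(0) = C1 = 3 and q'(0) = C2 - C1 = 0. Solving gives C1 = 3, C2 = 3.

q = 3*exp(-t) + 3*t*exp(-t)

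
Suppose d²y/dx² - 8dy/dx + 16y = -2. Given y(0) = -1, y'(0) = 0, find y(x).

Characteristic equation r² - 8r + 16 = 0 has discriminant (-8)² - 4·(16) = 0, so r = 4 is a repeated root.
Hence y_h = (C1 + C2*x)*exp(4*x).
For the particular solution try y_p = A0. Substituting and matching coefficients of each power of x gives A0 = -1/8, so y_p = -1/8.
General solution: y = -1/8 + C1*exp(4*x) + C2*x*exp(4*x).
Apply the initial conditions: y(0) = -1/8 + C1 = -1 and y'(0) = C2 + 4*C1 = 0. Solving gives C1 = -7/8, C2 = 7/2.

y = -1/8 - 7*exp(4*x)/8 + 7*x*exp(4*x)/2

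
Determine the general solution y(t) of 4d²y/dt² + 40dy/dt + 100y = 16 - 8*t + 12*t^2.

Divide through by 4: y'' + 10y' + 25y = 4 - 2*t + 3*t^2.
Characteristic equation r² + 10r + 25 = 0 has discriminant (10)² - 4·(25) = 0, so r = -5 is a repeated root.
Hence y_h = (C1 + C2*t)*exp(-5*t).
For the particular solution try y_p = A0 + A1*t + A2*t^2. Substituting and matching coefficients of each power of t gives A0 = 138/625, A1 = -22/125, A2 = 3/25, so y_p = 138/625 - 22*t/125 + 3*t^2/25.

y = 138/625 - 22*t/125 + 3*t**2/25 + C1*exp(-5*t) + C2*t*exp(-5*t)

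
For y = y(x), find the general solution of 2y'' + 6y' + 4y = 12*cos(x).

y = 3*cos(x)/5 + 9*sin(x)/5 + C1*exp(-2*x) + C2*exp(-x)

Divide through by 2: y'' + 3y' + 2y = 6*cos(x).
Characteristic equation r² + 3r + 2 = 0 factors as (r + 2)(r + 1) = 0, so r = -2, -1.
Hence y_h = C1*exp(-2*x) + C2*exp(-x).
Try y_p = A*cos(x) + B*sin(x). Substituting and equating the coefficients of cos(x) and sin(x) gives A = 3/5, B = 9/5, so y_p = 3*cos(x)/5 + 9*sin(x)/5.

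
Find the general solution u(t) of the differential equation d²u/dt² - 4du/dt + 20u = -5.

Characteristic equation r² - 4r + 20 = 0 has discriminant (-4)² - 4·(20) = -64 < 0, so r = 2 ± 4i.
Hence u_h = C1*cos(4*t)*exp(2*t) + C2*exp(2*t)*sin(4*t).
For the particular solution try u_p = A0. Substituting and matching coefficients of each power of t gives A0 = -1/4, so u_p = -1/4.

u = -1/4 + C1*cos(4*t)*exp(2*t) + C2*exp(2*t)*sin(4*t)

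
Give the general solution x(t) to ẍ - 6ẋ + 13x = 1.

Characteristic equation r² - 6r + 13 = 0 has discriminant (-6)² - 4·(13) = -16 < 0, so r = 3 ± 2i.
Hence x_h = C1*cos(2*t)*exp(3*t) + C2*exp(3*t)*sin(2*t).
For the particular solution try x_p = A0. Substituting and matching coefficients of each power of t gives A0 = 1/13, so x_p = 1/13.

x = 1/13 + C1*cos(2*t)*exp(3*t) + C2*exp(3*t)*sin(2*t)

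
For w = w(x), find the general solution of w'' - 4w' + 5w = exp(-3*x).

Characteristic equation r² - 4r + 5 = 0 has discriminant (-4)² - 4·(5) = -4 < 0, so r = 2 ± i.
Hence w_h = C1*cos(x)*exp(2*x) + C2*exp(2*x)*sin(x).
Try w_p = A*exp(-3*x). Substituting into the equation and dividing by exp(-3*x) gives A = 1/26, so w_p = exp(-3*x)/26.

w = exp(-3*x)/26 + C1*cos(x)*exp(2*x) + C2*exp(2*x)*sin(x)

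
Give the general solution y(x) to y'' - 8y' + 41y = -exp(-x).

Characteristic equation r² - 8r + 41 = 0 has discriminant (-8)² - 4·(41) = -100 < 0, so r = 4 ± 5i.
Hence y_h = C1*cos(5*x)*exp(4*x) + C2*exp(4*x)*sin(5*x).
Try y_p = A*exp(-x). Substituting into the equation and dividing by exp(-x) gives A = -1/50, so y_p = -exp(-x)/50.

y = -exp(-x)/50 + C1*cos(5*x)*exp(4*x) + C2*exp(4*x)*sin(5*x)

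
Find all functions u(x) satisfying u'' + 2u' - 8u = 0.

u = C1*exp(-4*x) + C2*exp(2*x)

Characteristic equation r² + 2r - 8 = 0 factors as (r + 4)(r - 2) = 0, so r = -4, 2.
Hence u_h = C1*exp(-4*x) + C2*exp(2*x).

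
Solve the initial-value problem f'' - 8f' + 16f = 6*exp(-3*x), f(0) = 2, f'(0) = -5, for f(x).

f = 6*exp(-3*x)/49 + 92*exp(4*x)/49 - 85*x*exp(4*x)/7

Characteristic equation r² - 8r + 16 = 0 has discriminant (-8)² - 4·(16) = 0, so r = 4 is a repeated root.
Hence f_h = (C1 + C2*x)*exp(4*x).
Try f_p = A*exp(-3*x). Substituting into the equation and dividing by exp(-3*x) gives A = 6/49, so f_p = 6*exp(-3*x)/49.
General solution: f = 6*exp(-3*x)/49 + C1*exp(4*x) + C2*x*exp(4*x).
Apply the initial conditions: f(0) = 6/49 + C1 = 2 and f'(0) = -18/49 + C2 + 4*C1 = -5. Solving gives C1 = 92/49, C2 = -85/7.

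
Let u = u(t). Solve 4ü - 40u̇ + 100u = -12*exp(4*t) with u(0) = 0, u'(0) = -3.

u = -3*exp(4*t) + 3*exp(5*t) - 6*t*exp(5*t)

Divide through by 4: u'' - 10u' + 25u = -3*exp(4*t).
Characteristic equation r² - 10r + 25 = 0 has discriminant (-10)² - 4·(25) = 0, so r = 5 is a repeated root.
Hence u_h = (C1 + C2*t)*exp(5*t).
Try u_p = A*exp(4*t). Substituting into the equation and dividing by exp(4*t) gives A = -3, so u_p = -3*exp(4*t).
General solution: u = -3*exp(4*t) + C1*exp(5*t) + C2*t*exp(5*t).
Apply the initial conditions: u(0) = -3 + C1 = 0 and u'(0) = -12 + C2 + 5*C1 = -3. Solving gives C1 = 3, C2 = -6.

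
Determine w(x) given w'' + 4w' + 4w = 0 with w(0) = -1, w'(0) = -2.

Characteristic equation r² + 4r + 4 = 0 has discriminant (4)² - 4·(4) = 0, so r = -2 is a repeated root.
Hence w_h = (C1 + C2*x)*exp(-2*x).
Apply the initial conditions: w(0) = C1 = -1 and w'(0) = C2 - 2*C1 = -2. Solving gives C1 = -1, C2 = -4.

w = -exp(-2*x) - 4*x*exp(-2*x)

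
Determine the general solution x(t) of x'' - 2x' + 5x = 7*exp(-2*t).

x = 7*exp(-2*t)/13 + C1*cos(2*t)*exp(t) + C2*exp(t)*sin(2*t)

Characteristic equation r² - 2r + 5 = 0 has discriminant (-2)² - 4·(5) = -16 < 0, so r = 1 ± 2i.
Hence x_h = C1*cos(2*t)*exp(t) + C2*exp(t)*sin(2*t).
Try x_p = A*exp(-2*t). Substituting into the equation and dividing by exp(-2*t) gives A = 7/13, so x_p = 7*exp(-2*t)/13.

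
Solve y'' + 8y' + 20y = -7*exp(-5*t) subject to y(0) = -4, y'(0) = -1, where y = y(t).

Characteristic equation r² + 8r + 20 = 0 has discriminant (8)² - 4·(20) = -16 < 0, so r = -4 ± 2i.
Hence y_h = C1*cos(2*t)*exp(-4*t) + C2*exp(-4*t)*sin(2*t).
Try y_p = A*exp(-5*t). Substituting into the equation and dividing by exp(-5*t) gives A = -7/5, so y_p = -7*exp(-5*t)/5.
General solution: y = -7*exp(-5*t)/5 + C1*cos(2*t)*exp(-4*t) + C2*exp(-4*t)*sin(2*t).
Apply the initial conditions: y(0) = -7/5 + C1 = -4 and y'(0) = 7 - 4*C1 + 2*C2 = -1. Solving gives C1 = -13/5, C2 = -46/5.

y = -7*exp(-5*t)/5 - 46*exp(-4*t)*sin(2*t)/5 - 13*cos(2*t)*exp(-4*t)/5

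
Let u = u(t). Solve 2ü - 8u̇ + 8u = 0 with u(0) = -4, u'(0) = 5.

Divide through by 2: u'' - 4u' + 4u = 0.
Characteristic equation r² - 4r + 4 = 0 has discriminant (-4)² - 4·(4) = 0, so r = 2 is a repeated root.
Hence u_h = (C1 + C2*t)*exp(2*t).
Apply the initial conditions: u(0) = C1 = -4 and u'(0) = C2 + 2*C1 = 5. Solving gives C1 = -4, C2 = 13.

u = -4*exp(2*t) + 13*t*exp(2*t)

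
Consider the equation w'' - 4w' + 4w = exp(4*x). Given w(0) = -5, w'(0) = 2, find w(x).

Characteristic equation r² - 4r + 4 = 0 has discriminant (-4)² - 4·(4) = 0, so r = 2 is a repeated root.
Hence w_h = (C1 + C2*x)*exp(2*x).
Try w_p = A*exp(4*x). Substituting into the equation and dividing by exp(4*x) gives A = 1/4, so w_p = exp(4*x)/4.
General solution: w = exp(4*x)/4 + C1*exp(2*x) + C2*x*exp(2*x).
Apply the initial conditions: w(0) = 1/4 + C1 = -5 and w'(0) = 1 + C2 + 2*C1 = 2. Solving gives C1 = -21/4, C2 = 23/2.

w = -21*exp(2*x)/4 + exp(4*x)/4 + 23*x*exp(2*x)/2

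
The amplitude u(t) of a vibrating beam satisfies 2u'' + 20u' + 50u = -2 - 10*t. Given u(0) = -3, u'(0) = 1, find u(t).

Divide through by 2: u'' + 10u' + 25u = -1 - 5*t.
Characteristic equation r² + 10r + 25 = 0 has discriminant (10)² - 4·(25) = 0, so r = -5 is a repeated root.
Hence u_h = (C1 + C2*t)*exp(-5*t).
For the particular solution try u_p = A0 + A1*t. Substituting and matching coefficients of each power of t gives A0 = 1/25, A1 = -1/5, so u_p = 1/25 - t/5.
General solution: u = 1/25 - t/5 + C1*exp(-5*t) + C2*t*exp(-5*t).
Apply the initial conditions: u(0) = 1/25 + C1 = -3 and u'(0) = -1/5 + C2 - 5*C1 = 1. Solving gives C1 = -76/25, C2 = -14.

u = 1/25 - 76*exp(-5*t)/25 - t/5 - 14*t*exp(-5*t)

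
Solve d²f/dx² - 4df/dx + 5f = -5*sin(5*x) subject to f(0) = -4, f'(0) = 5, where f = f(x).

Characteristic equation r² - 4r + 5 = 0 has discriminant (-4)² - 4·(5) = -4 < 0, so r = 2 ± i.
Hence f_h = C1*cos(x)*exp(2*x) + C2*exp(2*x)*sin(x).
Try f_p = A*cos(5*x) + B*sin(5*x). Substituting and equating the coefficients of cos(5x) and sin(5x) gives A = -1/8, B = 1/8, so f_p = -cos(5*x)/8 + sin(5*x)/8.
General solution: f = -cos(5*x)/8 + sin(5*x)/8 + C1*cos(x)*exp(2*x) + C2*exp(2*x)*sin(x).
Apply the initial conditions: f(0) = -1/8 + C1 = -4 and f'(0) = 5/8 + C2 + 2*C1 = 5. Solving gives C1 = -31/8, C2 = 97/8.

f = -cos(5*x)/8 + sin(5*x)/8 - 31*cos(x)*exp(2*x)/8 + 97*exp(2*x)*sin(x)/8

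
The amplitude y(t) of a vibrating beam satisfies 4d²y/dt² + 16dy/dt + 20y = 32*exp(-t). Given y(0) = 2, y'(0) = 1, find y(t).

Divide through by 4: y'' + 4y' + 5y = 8*exp(-t).
Characteristic equation r² + 4r + 5 = 0 has discriminant (4)² - 4·(5) = -4 < 0, so r = -2 ± i.
Hence y_h = C1*cos(t)*exp(-2*t) + C2*exp(-2*t)*sin(t).
Try y_p = A*exp(-t). Substituting into the equation and dividing by exp(-t) gives A = 4, so y_p = 4*exp(-t).
General solution: y = 4*exp(-t) + C1*cos(t)*exp(-2*t) + C2*exp(-2*t)*sin(t).
Apply the initial conditions: y(0) = 4 + C1 = 2 and y'(0) = -4 + C2 - 2*C1 = 1. Solving gives C1 = -2, C2 = 1.

y = 4*exp(-t) + exp(-2*t)*sin(t) - 2*cos(t)*exp(-2*t)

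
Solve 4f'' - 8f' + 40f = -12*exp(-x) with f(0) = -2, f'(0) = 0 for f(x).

Divide through by 4: f'' - 2f' + 10f = -3*exp(-x).
Characteristic equation r² - 2r + 10 = 0 has discriminant (-2)² - 4·(10) = -36 < 0, so r = 1 ± 3i.
Hence f_h = C1*cos(3*x)*exp(x) + C2*exp(x)*sin(3*x).
Try f_p = A*exp(-x). Substituting into the equation and dividing by exp(-x) gives A = -3/13, so f_p = -3*exp(-x)/13.
General solution: f = -3*exp(-x)/13 + C1*cos(3*x)*exp(x) + C2*exp(x)*sin(3*x).
Apply the initial conditions: f(0) = -3/13 + C1 = -2 and f'(0) = 3/13 + C1 + 3*C2 = 0. Solving gives C1 = -23/13, C2 = 20/39.

f = -3*exp(-x)/13 - 23*cos(3*x)*exp(x)/13 + 20*exp(x)*sin(3*x)/39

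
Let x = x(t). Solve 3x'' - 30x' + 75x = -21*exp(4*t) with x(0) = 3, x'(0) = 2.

x = -7*exp(4*t) + 10*exp(5*t) - 20*t*exp(5*t)

Divide through by 3: x'' - 10x' + 25x = -7*exp(4*t).
Characteristic equation r² - 10r + 25 = 0 has discriminant (-10)² - 4·(25) = 0, so r = 5 is a repeated root.
Hence x_h = (C1 + C2*t)*exp(5*t).
Try x_p = A*exp(4*t). Substituting into the equation and dividing by exp(4*t) gives A = -7, so x_p = -7*exp(4*t).
General solution: x = -7*exp(4*t) + C1*exp(5*t) + C2*t*exp(5*t).
Apply the initial conditions: x(0) = -7 + C1 = 3 and x'(0) = -28 + C2 + 5*C1 = 2. Solving gives C1 = 10, C2 = -20.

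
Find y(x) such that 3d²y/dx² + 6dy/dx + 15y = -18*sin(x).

Divide through by 3: y'' + 2y' + 5y = -6*sin(x).
Characteristic equation r² + 2r + 5 = 0 has discriminant (2)² - 4·(5) = -16 < 0, so r = -1 ± 2i.
Hence y_h = C1*cos(2*x)*exp(-x) + C2*exp(-x)*sin(2*x).
Try y_p = A*cos(x) + B*sin(x). Substituting and equating the coefficients of cos(x) and sin(x) gives A = 3/5, B = -6/5, so y_p = -6*sin(x)/5 + 3*cos(x)/5.

y = -6*sin(x)/5 + 3*cos(x)/5 + C1*cos(2*x)*exp(-x) + C2*exp(-x)*sin(2*x)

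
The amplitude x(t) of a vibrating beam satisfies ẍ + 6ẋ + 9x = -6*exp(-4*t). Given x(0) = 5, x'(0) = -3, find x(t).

Characteristic equation r² + 6r + 9 = 0 has discriminant (6)² - 4·(9) = 0, so r = -3 is a repeated root.
Hence x_h = (C1 + C2*t)*exp(-3*t).
Try x_p = A*exp(-4*t). Substituting into the equation and dividing by exp(-4*t) gives A = -6, so x_p = -6*exp(-4*t).
General solution: x = -6*exp(-4*t) + C1*exp(-3*t) + C2*t*exp(-3*t).
Apply the initial conditions: x(0) = -6 + C1 = 5 and x'(0) = 24 + C2 - 3*C1 = -3. Solving gives C1 = 11, C2 = 6.

x = -6*exp(-4*t) + 11*exp(-3*t) + 6*t*exp(-3*t)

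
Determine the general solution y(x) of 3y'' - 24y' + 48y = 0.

Divide through by 3: y'' - 8y' + 16y = 0.
Characteristic equation r² - 8r + 16 = 0 has discriminant (-8)² - 4·(16) = 0, so r = 4 is a repeated root.
Hence y_h = (C1 + C2*x)*exp(4*x).

y = C1*exp(4*x) + C2*x*exp(4*x)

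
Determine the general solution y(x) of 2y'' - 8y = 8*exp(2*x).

y = C1*exp(2*x) + C2*exp(-2*x) + x*exp(2*x)

Divide through by 2: y'' - 4y = 4*exp(2*x).
Characteristic equation r² - 4 = 0 factors as (r - 2)(r + 2) = 0, so r = 2, -2.
Hence y_h = C1*exp(2*x) + C2*exp(-2*x).
Since exp(2*x) solves the homogeneous equation (r = 2 is a root of multiplicity 1), multiply the trial by x. Try y_p = A*x*exp(2*x). Substituting into the equation and dividing by exp(2*x) gives A = 1, so y_p = x*exp(2*x).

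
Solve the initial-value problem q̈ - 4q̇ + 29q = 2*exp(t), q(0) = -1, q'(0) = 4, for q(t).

Characteristic equation r² - 4r + 29 = 0 has discriminant (-4)² - 4·(29) = -100 < 0, so r = 2 ± 5i.
Hence q_h = C1*cos(5*t)*exp(2*t) + C2*exp(2*t)*sin(5*t).
Try q_p = A*exp(t). Substituting into the equation and dividing by exp(t) gives A = 1/13, so q_p = exp(t)/13.
General solution: q = exp(t)/13 + C1*cos(5*t)*exp(2*t) + C2*exp(2*t)*sin(5*t).
Apply the initial conditions: q(0) = 1/13 + C1 = -1 and q'(0) = 1/13 + 2*C1 + 5*C2 = 4. Solving gives C1 = -14/13, C2 = 79/65.

q = exp(t)/13 - 14*cos(5*t)*exp(2*t)/13 + 79*exp(2*t)*sin(5*t)/65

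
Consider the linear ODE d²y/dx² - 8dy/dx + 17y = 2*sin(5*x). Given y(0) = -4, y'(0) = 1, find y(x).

Characteristic equation r² - 8r + 17 = 0 has discriminant (-8)² - 4·(17) = -4 < 0, so r = 4 ± i.
Hence y_h = C1*cos(x)*exp(4*x) + C2*exp(4*x)*sin(x).
Try y_p = A*cos(5*x) + B*sin(5*x). Substituting and equating the coefficients of cos(5x) and sin(5x) gives A = 5/104, B = -1/104, so y_p = -sin(5*x)/104 + 5*cos(5*x)/104.
General solution: y = -sin(5*x)/104 + 5*cos(5*x)/104 + C1*cos(x)*exp(4*x) + C2*exp(4*x)*sin(x).
Apply the initial conditions: y(0) = 5/104 + C1 = -4 and y'(0) = -5/104 + C2 + 4*C1 = 1. Solving gives C1 = -421/104, C2 = 1793/104.

y = -sin(5*x)/104 + 5*cos(5*x)/104 - 421*cos(x)*exp(4*x)/104 + 1793*exp(4*x)*sin(x)/104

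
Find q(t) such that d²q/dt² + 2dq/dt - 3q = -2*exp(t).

Characteristic equation r² + 2r - 3 = 0 factors as (r + 3)(r - 1) = 0, so r = -3, 1.
Hence q_h = C1*exp(-3*t) + C2*exp(t).
Since exp(t) solves the homogeneous equation (r = 1 is a root of multiplicity 1), multiply the trial by t. Try q_p = A*t*exp(t). Substituting into the equation and dividing by exp(t) gives A = -1/2, so q_p = -t*exp(t)/2.

q = C1*exp(-3*t) + C2*exp(t) - t*exp(t)/2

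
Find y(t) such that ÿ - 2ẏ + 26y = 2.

Characteristic equation r² - 2r + 26 = 0 has discriminant (-2)² - 4·(26) = -100 < 0, so r = 1 ± 5i.
Hence y_h = C1*cos(5*t)*exp(t) + C2*exp(t)*sin(5*t).
For the particular solution try y_p = A0. Substituting and matching coefficients of each power of t gives A0 = 1/13, so y_p = 1/13.

y = 1/13 + C1*cos(5*t)*exp(t) + C2*exp(t)*sin(5*t)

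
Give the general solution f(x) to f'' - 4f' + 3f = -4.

Characteristic equation r² - 4r + 3 = 0 factors as (r - 1)(r - 3) = 0, so r = 1, 3.
Hence f_h = C1*exp(x) + C2*exp(3*x).
For the particular solution try f_p = A0. Substituting and matching coefficients of each power of x gives A0 = -4/3, so f_p = -4/3.

f = -4/3 + C1*exp(x) + C2*exp(3*x)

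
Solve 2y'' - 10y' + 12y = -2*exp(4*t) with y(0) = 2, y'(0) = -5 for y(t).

y = -8*exp(3*t) - exp(4*t)/2 + 21*exp(2*t)/2

Divide through by 2: y'' - 5y' + 6y = -exp(4*t).
Characteristic equation r² - 5r + 6 = 0 factors as (r - 2)(r - 3) = 0, so r = 2, 3.
Hence y_h = C1*exp(2*t) + C2*exp(3*t).
Try y_p = A*exp(4*t). Substituting into the equation and dividing by exp(4*t) gives A = -1/2, so y_p = -exp(4*t)/2.
General solution: y = -exp(4*t)/2 + C1*exp(2*t) + C2*exp(3*t).
Apply the initial conditions: y(0) = -1/2 + C1 + C2 = 2 and y'(0) = -2 + 2*C1 + 3*C2 = -5. Solving gives C1 = 21/2, C2 = -8.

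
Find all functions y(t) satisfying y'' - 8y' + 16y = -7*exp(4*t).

y = C1*exp(4*t) - 7*t**2*exp(4*t)/2 + C2*t*exp(4*t)

Characteristic equation r² - 8r + 16 = 0 has discriminant (-8)² - 4·(16) = 0, so r = 4 is a repeated root.
Hence y_h = (C1 + C2*t)*exp(4*t).
Since exp(4*t) solves the homogeneous equation (r = 4 is a root of multiplicity 2), multiply the trial by t^2. Try y_p = A*t^2*exp(4*t). Substituting into the equation and dividing by exp(4*t) gives A = -7/2, so y_p = -7*t^2*exp(4*t)/2.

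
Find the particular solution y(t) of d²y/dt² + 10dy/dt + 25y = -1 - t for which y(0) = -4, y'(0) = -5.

Characteristic equation r² + 10r + 25 = 0 has discriminant (10)² - 4·(25) = 0, so r = -5 is a repeated root.
Hence y_h = (C1 + C2*t)*exp(-5*t).
For the particular solution try y_p = A0 + A1*t. Substituting and matching coefficients of each power of t gives A0 = -3/125, A1 = -1/25, so y_p = -3/125 - t/25.
General solution: y = -3/125 - t/25 + C1*exp(-5*t) + C2*t*exp(-5*t).
Apply the initial conditions: y(0) = -3/125 + C1 = -4 and y'(0) = -1/25 + C2 - 5*C1 = -5. Solving gives C1 = -497/125, C2 = -621/25.

y = -3/125 - 497*exp(-5*t)/125 - t/25 - 621*t*exp(-5*t)/25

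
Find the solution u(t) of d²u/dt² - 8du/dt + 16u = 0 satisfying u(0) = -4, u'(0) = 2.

Characteristic equation r² - 8r + 16 = 0 has discriminant (-8)² - 4·(16) = 0, so r = 4 is a repeated root.
Hence u_h = (C1 + C2*t)*exp(4*t).
Apply the initial conditions: u(0) = C1 = -4 and u'(0) = C2 + 4*C1 = 2. Solving gives C1 = -4, C2 = 18.

u = -4*exp(4*t) + 18*t*exp(4*t)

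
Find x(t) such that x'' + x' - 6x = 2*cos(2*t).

x = -5*cos(2*t)/26 + sin(2*t)/26 + C1*exp(-3*t) + C2*exp(2*t)

Characteristic equation r² + r - 6 = 0 factors as (r + 3)(r - 2) = 0, so r = -3, 2.
Hence x_h = C1*exp(-3*t) + C2*exp(2*t).
Try x_p = A*cos(2*t) + B*sin(2*t). Substituting and equating the coefficients of cos(2t) and sin(2t) gives A = -5/26, B = 1/26, so x_p = -5*cos(2*t)/26 + sin(2*t)/26.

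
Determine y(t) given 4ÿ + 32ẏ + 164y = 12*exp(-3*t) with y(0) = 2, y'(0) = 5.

y = 3*exp(-3*t)/26 + 49*cos(5*t)*exp(-4*t)/26 + 67*exp(-4*t)*sin(5*t)/26

Divide through by 4: y'' + 8y' + 41y = 3*exp(-3*t).
Characteristic equation r² + 8r + 41 = 0 has discriminant (8)² - 4·(41) = -100 < 0, so r = -4 ± 5i.
Hence y_h = C1*cos(5*t)*exp(-4*t) + C2*exp(-4*t)*sin(5*t).
Try y_p = A*exp(-3*t). Substituting into the equation and dividing by exp(-3*t) gives A = 3/26, so y_p = 3*exp(-3*t)/26.
General solution: y = 3*exp(-3*t)/26 + C1*cos(5*t)*exp(-4*t) + C2*exp(-4*t)*sin(5*t).
Apply the initial conditions: y(0) = 3/26 + C1 = 2 and y'(0) = -9/26 - 4*C1 + 5*C2 = 5. Solving gives C1 = 49/26, C2 = 67/26.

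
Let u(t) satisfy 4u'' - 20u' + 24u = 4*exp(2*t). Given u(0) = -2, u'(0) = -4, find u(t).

u = -3*exp(2*t) - t*exp(2*t) + exp(3*t)

Divide through by 4: u'' - 5u' + 6u = exp(2*t).
Characteristic equation r² - 5r + 6 = 0 factors as (r - 2)(r - 3) = 0, so r = 2, 3.
Hence u_h = C1*exp(2*t) + C2*exp(3*t).
Since exp(2*t) solves the homogeneous equation (r = 2 is a root of multiplicity 1), multiply the trial by t. Try u_p = A*t*exp(2*t). Substituting into the equation and dividing by exp(2*t) gives A = -1, so u_p = -t*exp(2*t).
General solution: u = C1*exp(2*t) + C2*exp(3*t) - t*exp(2*t).
Apply the initial conditions: u(0) = C1 + C2 = -2 and u'(0) = -1 + 2*C1 + 3*C2 = -4. Solving gives C1 = -3, C2 = 1.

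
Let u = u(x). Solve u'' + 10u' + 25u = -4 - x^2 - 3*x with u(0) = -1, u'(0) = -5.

Characteristic equation r² + 10r + 25 = 0 has discriminant (10)² - 4·(25) = 0, so r = -5 is a repeated root.
Hence u_h = (C1 + C2*x)*exp(-5*x).
For the particular solution try u_p = A0 + A1*x + A2*x^2. Substituting and matching coefficients of each power of x gives A0 = -76/625, A1 = -11/125, A2 = -1/25, so u_p = -76/625 - 11*x/125 - x^2/25.
General solution: u = -76/625 - 11*x/125 - x^2/25 + C1*exp(-5*x) + C2*x*exp(-5*x).
Apply the initial conditions: u(0) = -76/625 + C1 = -1 and u'(0) = -11/125 + C2 - 5*C1 = -5. Solving gives C1 = -549/625, C2 = -1163/125.

u = -76/625 - 549*exp(-5*x)/625 - 11*x/125 - x**2/25 - 1163*x*exp(-5*x)/125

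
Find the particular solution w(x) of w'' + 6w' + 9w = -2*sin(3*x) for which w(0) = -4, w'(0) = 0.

Characteristic equation r² + 6r + 9 = 0 has discriminant (6)² - 4·(9) = 0, so r = -3 is a repeated root.
Hence w_h = (C1 + C2*x)*exp(-3*x).
Try w_p = A*cos(3*x) + B*sin(3*x). Substituting and equating the coefficients of cos(3x) and sin(3x) gives A = 1/9, B = 0, so w_p = cos(3*x)/9.
General solution: w = cos(3*x)/9 + C1*exp(-3*x) + C2*x*exp(-3*x).
Apply the initial conditions: w(0) = 1/9 + C1 = -4 and w'(0) = C2 - 3*C1 = 0. Solving gives C1 = -37/9, C2 = -37/3.

w = -37*exp(-3*x)/9 + cos(3*x)/9 - 37*x*exp(-3*x)/3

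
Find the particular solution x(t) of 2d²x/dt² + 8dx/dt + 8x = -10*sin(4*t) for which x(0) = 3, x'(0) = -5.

x = cos(4*t)/5 + 3*sin(4*t)/20 + 14*exp(-2*t)/5

Divide through by 2: x'' + 4x' + 4x = -5*sin(4*t).
Characteristic equation r² + 4r + 4 = 0 has discriminant (4)² - 4·(4) = 0, so r = -2 is a repeated root.
Hence x_h = (C1 + C2*t)*exp(-2*t).
Try x_p = A*cos(4*t) + B*sin(4*t). Substituting and equating the coefficients of cos(4t) and sin(4t) gives A = 1/5, B = 3/20, so x_p = cos(4*t)/5 + 3*sin(4*t)/20.
General solution: x = cos(4*t)/5 + 3*sin(4*t)/20 + C1*exp(-2*t) + C2*t*exp(-2*t).
Apply the initial conditions: x(0) = 1/5 + C1 = 3 and x'(0) = 3/5 + C2 - 2*C1 = -5. Solving gives C1 = 14/5, C2 = 0.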